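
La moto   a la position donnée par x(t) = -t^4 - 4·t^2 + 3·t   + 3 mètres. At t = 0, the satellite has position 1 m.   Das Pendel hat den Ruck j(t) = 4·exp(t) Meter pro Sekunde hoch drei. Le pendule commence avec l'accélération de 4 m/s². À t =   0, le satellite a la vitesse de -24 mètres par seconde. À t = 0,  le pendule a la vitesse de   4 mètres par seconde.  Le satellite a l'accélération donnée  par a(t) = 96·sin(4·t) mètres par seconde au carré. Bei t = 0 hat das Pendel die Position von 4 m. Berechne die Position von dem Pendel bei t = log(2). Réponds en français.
Nous devons intégrer notre équation du jerk j(t) = 4·exp(t) 3 fois. En prenant ∫j(t)dt et en appliquant a(0) = 4, nous trouvons a(t) = 4·exp(t). La primitive de l'accélération, avec v(0) = 4, donne la vitesse: v(t) = 4·exp(t). L'intégrale de la vitesse est la position. En utilisant x(0) = 4, nous obtenons x(t) = 4·exp(t). De l'équation de la position x(t) = 4·exp(t), nous substituons t = log(2) pour obtenir x = 8.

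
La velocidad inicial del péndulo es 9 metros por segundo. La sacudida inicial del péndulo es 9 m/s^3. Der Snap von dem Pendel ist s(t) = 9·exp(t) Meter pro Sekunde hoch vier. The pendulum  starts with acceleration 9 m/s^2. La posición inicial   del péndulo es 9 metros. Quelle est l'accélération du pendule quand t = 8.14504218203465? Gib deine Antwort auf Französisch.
Nous devons intégrer notre équation du snap s(t) = 9·exp(t) 2 fois. L'intégrale du snap, avec j(0) = 9, donne le jerk: j(t) = 9·exp(t). L'intégrale du jerk, avec a(0) = 9, donne l'accélération: a(t) = 9·exp(t). Nous avons l'accélération a(t) = 9·exp(t). En substituant t = 8.14504218203465: a(8.14504218203465) = 31016.2568141668.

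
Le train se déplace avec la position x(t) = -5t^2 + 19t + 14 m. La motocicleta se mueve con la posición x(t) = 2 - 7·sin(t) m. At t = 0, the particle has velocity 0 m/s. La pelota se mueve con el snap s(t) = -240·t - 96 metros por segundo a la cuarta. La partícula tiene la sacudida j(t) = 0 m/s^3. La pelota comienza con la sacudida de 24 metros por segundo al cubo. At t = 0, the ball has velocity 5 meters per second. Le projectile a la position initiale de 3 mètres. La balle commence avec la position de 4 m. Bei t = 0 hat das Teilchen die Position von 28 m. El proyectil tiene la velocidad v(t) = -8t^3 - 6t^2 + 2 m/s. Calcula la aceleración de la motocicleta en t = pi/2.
Partiendo de la posición x(t) = 2 - 7·sin(t), tomamos 2 derivadas. Derivando la posición, obtenemos la velocidad: v(t) = -7·cos(t). Derivando la velocidad, obtenemos la aceleración: a(t) = 7·sin(t). De la ecuación de la aceleración a(t) = 7·sin(t), sustituimos t = pi/2 para obtener a = 7.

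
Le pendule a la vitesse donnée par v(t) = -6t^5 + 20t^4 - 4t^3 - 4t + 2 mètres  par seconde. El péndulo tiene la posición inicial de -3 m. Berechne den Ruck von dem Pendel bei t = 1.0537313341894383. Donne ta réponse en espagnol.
Partiendo de la velocidad v(t) = -6·t^5 + 20·t^4 - 4·t^3 - 4·t + 2, tomamos 2 derivadas. La derivada de la velocidad da la aceleración: a(t) = -30·t^4 + 80·t^3 - 12·t^2 - 4. Derivando la aceleración, obtenemos la sacudida: j(t) = -120·t^3 + 240·t^2 - 24·t. Tenemos la sacudida j(t) = -120·t^3 + 240·t^2 - 24·t. Sustituyendo t = 1.0537313341894383: j(1.0537313341894383) = 100.793146283076.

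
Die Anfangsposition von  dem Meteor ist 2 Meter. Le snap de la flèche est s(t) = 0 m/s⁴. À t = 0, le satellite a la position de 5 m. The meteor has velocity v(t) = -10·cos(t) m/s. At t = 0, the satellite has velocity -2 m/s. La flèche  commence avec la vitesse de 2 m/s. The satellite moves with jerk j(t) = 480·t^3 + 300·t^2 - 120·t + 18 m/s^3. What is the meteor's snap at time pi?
We must differentiate our velocity equation v(t) = -10·cos(t) 3 times. The derivative of velocity gives acceleration: a(t) = 10·sin(t). Differentiating acceleration, we get jerk: j(t) = 10·cos(t). Taking d/dt of j(t), we find s(t) = -10·sin(t). Using s(t) = -10·sin(t) and substituting t = pi, we find s = 0.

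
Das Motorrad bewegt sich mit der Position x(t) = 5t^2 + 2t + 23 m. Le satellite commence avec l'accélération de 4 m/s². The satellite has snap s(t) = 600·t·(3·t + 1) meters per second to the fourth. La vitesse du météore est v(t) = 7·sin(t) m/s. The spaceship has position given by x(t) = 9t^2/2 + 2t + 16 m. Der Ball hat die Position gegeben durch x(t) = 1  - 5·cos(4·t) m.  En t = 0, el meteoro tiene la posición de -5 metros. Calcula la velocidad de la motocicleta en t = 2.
Debemos derivar nuestra ecuación de la posición x(t) = 5·t^2 + 2·t + 23 1 vez. La derivada de la posición da la velocidad: v(t) = 10·t + 2. Usando v(t) = 10·t + 2 y sustituyendo t = 2, encontramos v = 22.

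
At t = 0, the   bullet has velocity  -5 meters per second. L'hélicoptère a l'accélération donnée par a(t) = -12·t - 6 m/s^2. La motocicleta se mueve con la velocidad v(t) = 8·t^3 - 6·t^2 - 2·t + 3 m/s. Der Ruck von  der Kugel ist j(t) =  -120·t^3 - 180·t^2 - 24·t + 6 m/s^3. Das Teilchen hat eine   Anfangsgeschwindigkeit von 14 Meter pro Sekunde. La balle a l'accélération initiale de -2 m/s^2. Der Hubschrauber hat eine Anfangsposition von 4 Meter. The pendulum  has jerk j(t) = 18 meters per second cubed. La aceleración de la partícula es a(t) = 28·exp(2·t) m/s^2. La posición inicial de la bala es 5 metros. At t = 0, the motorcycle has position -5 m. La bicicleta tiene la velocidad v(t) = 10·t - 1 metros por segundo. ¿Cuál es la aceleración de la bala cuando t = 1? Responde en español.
Partiendo de la sacudida j(t) = -120·t^3 - 180·t^2 - 24·t + 6, tomamos 1 integral. La antiderivada de la sacudida es la aceleración. Usando a(0) = -2, obtenemos a(t) = -30·t^4 - 60·t^3 - 12·t^2 + 6·t - 2. Usando a(t) = -30·t^4 - 60·t^3 - 12·t^2 + 6·t - 2 y sustituyendo t = 1, encontramos a = -98.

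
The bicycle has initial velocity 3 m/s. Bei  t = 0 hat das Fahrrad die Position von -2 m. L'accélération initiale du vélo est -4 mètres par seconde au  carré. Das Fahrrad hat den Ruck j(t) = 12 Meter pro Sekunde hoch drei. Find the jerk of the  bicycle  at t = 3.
From the given jerk equation j(t) = 12, we substitute t = 3 to get j = 12.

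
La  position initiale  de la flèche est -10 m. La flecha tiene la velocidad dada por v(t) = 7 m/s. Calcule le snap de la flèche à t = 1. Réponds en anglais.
We must differentiate our velocity equation v(t) = 7 3 times. Taking d/dt of v(t), we find a(t) = 0. The derivative of acceleration gives jerk: j(t) = 0. The derivative of jerk gives snap: s(t) = 0. We have snap s(t) = 0. Substituting t = 1: s(1) = 0.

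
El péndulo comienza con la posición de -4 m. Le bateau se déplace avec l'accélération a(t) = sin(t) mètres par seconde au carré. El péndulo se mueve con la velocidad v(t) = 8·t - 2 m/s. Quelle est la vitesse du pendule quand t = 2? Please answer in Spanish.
De la ecuación de la velocidad v(t) = 8·t - 2, sustituimos t = 2 para obtener v = 14.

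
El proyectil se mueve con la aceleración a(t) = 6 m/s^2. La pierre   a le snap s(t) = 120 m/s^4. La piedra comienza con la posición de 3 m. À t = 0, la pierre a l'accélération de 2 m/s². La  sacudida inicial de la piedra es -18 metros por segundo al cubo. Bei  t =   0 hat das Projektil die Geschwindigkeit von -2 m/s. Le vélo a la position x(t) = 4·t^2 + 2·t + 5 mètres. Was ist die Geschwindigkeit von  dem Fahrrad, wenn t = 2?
Um dies zu lösen, müssen wir 1 Ableitung unserer Gleichung für die Position x(t) = 4·t^2 + 2·t + 5 nehmen. Mit d/dt von x(t) finden wir v(t) = 8·t + 2. Mit v(t) = 8·t + 2 und Einsetzen von t = 2, finden wir v = 18.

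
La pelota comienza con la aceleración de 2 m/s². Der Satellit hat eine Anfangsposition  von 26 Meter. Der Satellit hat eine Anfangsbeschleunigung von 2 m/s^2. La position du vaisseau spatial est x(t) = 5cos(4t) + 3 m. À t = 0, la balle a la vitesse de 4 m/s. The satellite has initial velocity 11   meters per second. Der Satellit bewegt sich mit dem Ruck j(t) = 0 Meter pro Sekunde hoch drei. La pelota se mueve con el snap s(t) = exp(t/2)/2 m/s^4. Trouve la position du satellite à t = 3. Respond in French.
Nous devons trouver l'intégrale de notre équation du jerk j(t) = 0 3 fois. L'intégrale du jerk est l'accélération. En utilisant a(0) = 2, nous obtenons a(t) = 2. En intégrant l'accélération et en utilisant la condition initiale v(0) = 11, nous obtenons v(t) = 2·t + 11. La primitive de la vitesse, avec x(0) = 26, donne la position: x(t) = t^2 + 11·t + 26. De l'équation de la position x(t) = t^2 + 11·t + 26, nous substituons t = 3 pour obtenir x = 68.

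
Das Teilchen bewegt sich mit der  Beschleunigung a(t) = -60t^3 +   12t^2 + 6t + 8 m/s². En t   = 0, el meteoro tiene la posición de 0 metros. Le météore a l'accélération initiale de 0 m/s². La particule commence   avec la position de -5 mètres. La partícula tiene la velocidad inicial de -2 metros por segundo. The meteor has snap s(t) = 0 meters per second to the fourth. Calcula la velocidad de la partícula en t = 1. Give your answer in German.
Wir müssen die Stammfunktion unserer Gleichung für die Beschleunigung a(t) = -60·t^3 + 12·t^2 + 6·t + 8 1-mal finden. Durch Integration von der Beschleunigung und Verwendung der Anfangsbedingung v(0) = -2, erhalten wir v(t) = -15·t^4 + 4·t^3 + 3·t^2 + 8·t - 2. Aus der Gleichung für die Geschwindigkeit v(t) = -15·t^4 + 4·t^3 + 3·t^2 + 8·t - 2, setzen wir t = 1 ein und erhalten v = -2.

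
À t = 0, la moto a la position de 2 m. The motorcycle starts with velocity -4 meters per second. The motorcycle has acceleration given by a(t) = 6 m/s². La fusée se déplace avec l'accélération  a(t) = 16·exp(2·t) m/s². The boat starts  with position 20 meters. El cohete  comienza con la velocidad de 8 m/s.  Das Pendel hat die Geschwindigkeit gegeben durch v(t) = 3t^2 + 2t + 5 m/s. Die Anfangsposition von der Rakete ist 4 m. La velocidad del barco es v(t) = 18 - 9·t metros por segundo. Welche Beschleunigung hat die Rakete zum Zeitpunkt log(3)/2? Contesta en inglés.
We have acceleration a(t) = 16·exp(2·t). Substituting t = log(3)/2: a(log(3)/2) = 48.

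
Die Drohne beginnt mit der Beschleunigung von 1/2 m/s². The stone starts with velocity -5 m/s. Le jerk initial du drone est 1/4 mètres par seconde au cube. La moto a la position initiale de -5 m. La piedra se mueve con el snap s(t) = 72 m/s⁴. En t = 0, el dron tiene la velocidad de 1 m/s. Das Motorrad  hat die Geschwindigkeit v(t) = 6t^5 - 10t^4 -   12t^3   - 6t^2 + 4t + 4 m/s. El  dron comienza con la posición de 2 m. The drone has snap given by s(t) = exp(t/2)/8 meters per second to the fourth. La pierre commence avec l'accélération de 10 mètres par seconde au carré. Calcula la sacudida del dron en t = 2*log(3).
Debemos encontrar la antiderivada de nuestra ecuación del snap s(t) = exp(t/2)/8 1 vez. Integrando el snap y usando la condición inicial j(0) = 1/4, obtenemos j(t) = exp(t/2)/4. De la ecuación de la sacudida j(t) = exp(t/2)/4, sustituimos t = 2*log(3) para obtener j = 3/4.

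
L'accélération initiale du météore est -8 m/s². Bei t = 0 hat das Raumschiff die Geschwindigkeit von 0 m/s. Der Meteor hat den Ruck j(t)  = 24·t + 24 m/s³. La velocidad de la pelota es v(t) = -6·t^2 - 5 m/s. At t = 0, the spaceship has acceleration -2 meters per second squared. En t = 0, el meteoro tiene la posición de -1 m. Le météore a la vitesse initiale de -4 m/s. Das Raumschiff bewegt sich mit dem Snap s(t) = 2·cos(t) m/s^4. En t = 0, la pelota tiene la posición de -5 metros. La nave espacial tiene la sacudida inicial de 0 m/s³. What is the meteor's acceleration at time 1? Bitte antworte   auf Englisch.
Starting from jerk j(t) = 24·t + 24, we take 1 antiderivative. Integrating jerk and using the initial condition a(0) = -8, we get a(t) = 12·t^2 + 24·t - 8. From the given acceleration equation a(t) = 12·t^2 + 24·t - 8, we substitute t = 1 to get a = 28.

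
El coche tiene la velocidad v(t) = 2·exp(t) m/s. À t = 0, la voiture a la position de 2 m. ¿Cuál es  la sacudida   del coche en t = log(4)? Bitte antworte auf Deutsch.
Wir müssen unsere Gleichung für die Geschwindigkeit v(t) = 2·exp(t) 2-mal ableiten. Die Ableitung von der Geschwindigkeit ergibt die Beschleunigung: a(t) = 2·exp(t). Durch Ableiten von der Beschleunigung erhalten wir den Ruck: j(t) = 2·exp(t). Aus der Gleichung für den Ruck j(t) = 2·exp(t), setzen wir t = log(4) ein und erhalten j = 8.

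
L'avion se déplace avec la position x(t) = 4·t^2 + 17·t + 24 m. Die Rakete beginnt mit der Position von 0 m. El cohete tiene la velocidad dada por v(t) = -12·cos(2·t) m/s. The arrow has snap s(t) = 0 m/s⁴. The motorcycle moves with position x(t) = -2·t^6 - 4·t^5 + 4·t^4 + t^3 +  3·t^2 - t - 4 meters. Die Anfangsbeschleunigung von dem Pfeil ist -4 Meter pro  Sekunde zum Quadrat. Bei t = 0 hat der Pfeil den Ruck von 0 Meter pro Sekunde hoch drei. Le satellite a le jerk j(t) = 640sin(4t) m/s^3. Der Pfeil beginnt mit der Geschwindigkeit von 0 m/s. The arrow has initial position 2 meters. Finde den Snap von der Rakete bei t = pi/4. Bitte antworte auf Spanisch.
Para resolver esto, necesitamos tomar 3 derivadas de nuestra ecuación de la velocidad v(t) = -12·cos(2·t). Derivando la velocidad, obtenemos la aceleración: a(t) = 24·sin(2·t). La derivada de la aceleración da la sacudida: j(t) = 48·cos(2·t). Derivando la sacudida, obtenemos el snap: s(t) = -96·sin(2·t). De la ecuación del snap s(t) = -96·sin(2·t), sustituimos t = pi/4 para obtener s = -96.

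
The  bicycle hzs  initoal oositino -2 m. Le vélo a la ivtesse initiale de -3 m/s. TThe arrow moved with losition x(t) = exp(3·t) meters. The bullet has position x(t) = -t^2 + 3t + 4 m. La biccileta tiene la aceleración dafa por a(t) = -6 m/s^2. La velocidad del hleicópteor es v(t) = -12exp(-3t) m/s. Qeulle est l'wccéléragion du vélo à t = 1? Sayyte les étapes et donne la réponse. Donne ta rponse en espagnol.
La respuesta es -6.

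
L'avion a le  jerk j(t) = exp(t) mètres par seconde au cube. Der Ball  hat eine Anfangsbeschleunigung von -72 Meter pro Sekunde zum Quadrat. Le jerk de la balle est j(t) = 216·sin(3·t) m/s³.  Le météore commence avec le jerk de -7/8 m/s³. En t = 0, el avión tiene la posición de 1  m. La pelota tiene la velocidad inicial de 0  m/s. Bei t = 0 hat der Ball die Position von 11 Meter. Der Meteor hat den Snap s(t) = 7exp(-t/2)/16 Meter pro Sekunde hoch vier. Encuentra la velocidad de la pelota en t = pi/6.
Debemos encontrar la antiderivada de nuestra ecuación de la sacudida j(t) = 216·sin(3·t) 2 veces. La integral de la sacudida, con a(0) = -72, da la aceleración: a(t) = -72·cos(3·t). La integral de la aceleración, con v(0) = 0, da la velocidad: v(t) = -24·sin(3·t). De la ecuación de la velocidad v(t) = -24·sin(3·t), sustituimos t = pi/6 para obtener v = -24.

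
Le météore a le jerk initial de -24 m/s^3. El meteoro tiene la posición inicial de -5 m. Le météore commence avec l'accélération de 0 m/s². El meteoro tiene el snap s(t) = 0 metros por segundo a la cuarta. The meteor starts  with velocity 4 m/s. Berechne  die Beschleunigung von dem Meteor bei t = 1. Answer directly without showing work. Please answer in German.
Die Antwort ist -24.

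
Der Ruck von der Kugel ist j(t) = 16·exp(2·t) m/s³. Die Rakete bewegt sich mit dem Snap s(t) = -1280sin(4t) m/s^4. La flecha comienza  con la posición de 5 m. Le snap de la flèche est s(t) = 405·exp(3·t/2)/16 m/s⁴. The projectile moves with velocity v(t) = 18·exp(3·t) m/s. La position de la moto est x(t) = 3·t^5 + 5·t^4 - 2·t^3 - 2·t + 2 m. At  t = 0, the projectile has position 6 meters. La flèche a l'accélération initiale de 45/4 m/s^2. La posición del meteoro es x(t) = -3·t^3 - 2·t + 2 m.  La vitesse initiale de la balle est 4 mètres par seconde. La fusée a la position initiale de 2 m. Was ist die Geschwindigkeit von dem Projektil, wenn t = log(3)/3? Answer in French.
Nous avons la vitesse v(t) = 18·exp(3·t). En substituant t = log(3)/3: v(log(3)/3) = 54.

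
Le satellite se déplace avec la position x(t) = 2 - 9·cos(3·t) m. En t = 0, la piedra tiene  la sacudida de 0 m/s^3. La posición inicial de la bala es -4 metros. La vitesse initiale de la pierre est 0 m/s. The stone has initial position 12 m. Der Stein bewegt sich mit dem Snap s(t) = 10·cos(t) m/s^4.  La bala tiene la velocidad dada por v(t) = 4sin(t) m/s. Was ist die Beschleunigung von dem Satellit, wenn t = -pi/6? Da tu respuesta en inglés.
To solve this, we need to take 2 derivatives of our position equation x(t) = 2 - 9·cos(3·t). The derivative of position gives velocity: v(t) = 27·sin(3·t). Taking d/dt of v(t), we find a(t) = 81·cos(3·t). Using a(t) = 81·cos(3·t) and substituting t = -pi/6, we find a = 0.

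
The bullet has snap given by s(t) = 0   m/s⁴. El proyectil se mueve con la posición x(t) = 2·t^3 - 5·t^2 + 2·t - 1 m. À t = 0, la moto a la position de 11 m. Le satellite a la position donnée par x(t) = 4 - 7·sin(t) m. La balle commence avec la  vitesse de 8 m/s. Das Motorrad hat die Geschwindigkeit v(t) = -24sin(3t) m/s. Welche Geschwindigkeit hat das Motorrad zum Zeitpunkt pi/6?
Aus der Gleichung für die Geschwindigkeit v(t) = -24·sin(3·t), setzen wir t = pi/6 ein und erhalten v = -24.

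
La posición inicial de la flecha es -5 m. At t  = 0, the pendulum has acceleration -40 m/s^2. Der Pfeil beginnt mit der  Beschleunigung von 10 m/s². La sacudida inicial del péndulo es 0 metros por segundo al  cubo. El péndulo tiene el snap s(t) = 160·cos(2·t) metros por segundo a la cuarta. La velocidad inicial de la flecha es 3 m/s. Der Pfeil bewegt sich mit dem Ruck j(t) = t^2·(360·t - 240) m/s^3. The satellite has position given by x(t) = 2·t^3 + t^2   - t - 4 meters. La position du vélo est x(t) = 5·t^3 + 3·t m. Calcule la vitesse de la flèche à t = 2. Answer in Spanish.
Debemos encontrar la integral de nuestra ecuación de la sacudida j(t) = t^2·(360·t - 240) 2 veces. Tomando ∫j(t)dt y aplicando a(0) = 10, encontramos a(t) = 90·t^4 - 80·t^3 + 10. La antiderivada de la aceleración, con v(0) = 3, da la velocidad: v(t) = 18·t^5 - 20·t^4 + 10·t + 3. De la ecuación de la velocidad v(t) = 18·t^5 - 20·t^4 + 10·t + 3, sustituimos t = 2 para obtener v = 279.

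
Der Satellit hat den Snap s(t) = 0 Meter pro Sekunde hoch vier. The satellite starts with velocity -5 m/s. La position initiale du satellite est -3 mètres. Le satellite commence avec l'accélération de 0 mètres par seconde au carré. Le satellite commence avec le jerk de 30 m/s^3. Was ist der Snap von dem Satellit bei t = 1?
Wir haben den Snap s(t) = 0. Durch Einsetzen von t = 1: s(1) = 0.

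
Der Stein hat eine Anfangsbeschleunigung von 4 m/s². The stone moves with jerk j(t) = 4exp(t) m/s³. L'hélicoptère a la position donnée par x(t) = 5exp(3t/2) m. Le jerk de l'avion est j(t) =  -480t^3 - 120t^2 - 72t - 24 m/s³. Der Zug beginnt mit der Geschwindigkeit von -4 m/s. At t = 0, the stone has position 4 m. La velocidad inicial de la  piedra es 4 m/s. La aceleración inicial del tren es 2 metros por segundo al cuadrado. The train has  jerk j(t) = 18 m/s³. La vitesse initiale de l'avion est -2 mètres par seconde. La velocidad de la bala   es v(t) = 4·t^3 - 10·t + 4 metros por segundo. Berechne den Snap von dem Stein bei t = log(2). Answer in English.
To solve this, we need to take 1 derivative of our jerk equation j(t) = 4·exp(t). Taking d/dt of j(t), we find s(t) = 4·exp(t). Using s(t) = 4·exp(t) and substituting t = log(2), we find s = 8.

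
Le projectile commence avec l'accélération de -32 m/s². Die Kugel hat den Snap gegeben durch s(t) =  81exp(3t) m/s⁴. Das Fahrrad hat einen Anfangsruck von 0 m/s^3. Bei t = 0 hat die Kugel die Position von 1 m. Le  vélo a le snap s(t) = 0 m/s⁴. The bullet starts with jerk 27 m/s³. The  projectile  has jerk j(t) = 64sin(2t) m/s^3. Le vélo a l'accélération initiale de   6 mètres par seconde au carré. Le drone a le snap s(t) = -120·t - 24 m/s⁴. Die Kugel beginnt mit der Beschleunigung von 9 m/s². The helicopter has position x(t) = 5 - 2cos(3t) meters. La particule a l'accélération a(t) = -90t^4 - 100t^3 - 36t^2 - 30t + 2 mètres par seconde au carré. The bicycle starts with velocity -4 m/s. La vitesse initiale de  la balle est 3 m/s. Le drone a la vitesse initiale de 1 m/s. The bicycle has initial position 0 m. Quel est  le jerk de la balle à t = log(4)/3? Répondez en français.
Nous devons intégrer notre équation du snap s(t) = 81·exp(3·t) 1 fois. La primitive du snap, avec j(0) = 27, donne le jerk: j(t) = 27·exp(3·t). En utilisant j(t) = 27·exp(3·t) et en substituant t = log(4)/3, nous trouvons j = 108.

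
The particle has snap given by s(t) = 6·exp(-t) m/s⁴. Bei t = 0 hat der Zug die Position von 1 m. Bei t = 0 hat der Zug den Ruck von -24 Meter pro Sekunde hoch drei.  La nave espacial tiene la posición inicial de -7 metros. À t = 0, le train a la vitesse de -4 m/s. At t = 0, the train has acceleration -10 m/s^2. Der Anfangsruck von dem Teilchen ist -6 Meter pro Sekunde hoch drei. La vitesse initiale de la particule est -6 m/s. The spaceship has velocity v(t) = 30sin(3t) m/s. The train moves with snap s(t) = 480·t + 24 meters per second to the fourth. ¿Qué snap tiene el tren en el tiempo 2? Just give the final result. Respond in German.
Bei t = 2, s = 984.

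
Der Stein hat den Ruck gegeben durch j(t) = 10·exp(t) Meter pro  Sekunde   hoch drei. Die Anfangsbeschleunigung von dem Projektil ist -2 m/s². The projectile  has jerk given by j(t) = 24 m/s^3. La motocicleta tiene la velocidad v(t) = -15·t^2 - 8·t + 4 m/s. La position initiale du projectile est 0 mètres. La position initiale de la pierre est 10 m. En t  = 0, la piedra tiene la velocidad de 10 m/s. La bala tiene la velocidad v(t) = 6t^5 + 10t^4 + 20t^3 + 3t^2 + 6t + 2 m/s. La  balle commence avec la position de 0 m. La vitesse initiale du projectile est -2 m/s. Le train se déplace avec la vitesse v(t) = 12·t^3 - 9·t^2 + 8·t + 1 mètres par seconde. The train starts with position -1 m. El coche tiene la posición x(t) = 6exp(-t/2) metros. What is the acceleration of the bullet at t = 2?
We must differentiate our velocity equation v(t) = 6·t^5 + 10·t^4 + 20·t^3 + 3·t^2 + 6·t + 2 1 time. The derivative of velocity gives acceleration: a(t) = 30·t^4 + 40·t^3 + 60·t^2 + 6·t + 6. We have acceleration a(t) = 30·t^4 + 40·t^3 + 60·t^2 + 6·t + 6. Substituting t = 2: a(2) = 1058.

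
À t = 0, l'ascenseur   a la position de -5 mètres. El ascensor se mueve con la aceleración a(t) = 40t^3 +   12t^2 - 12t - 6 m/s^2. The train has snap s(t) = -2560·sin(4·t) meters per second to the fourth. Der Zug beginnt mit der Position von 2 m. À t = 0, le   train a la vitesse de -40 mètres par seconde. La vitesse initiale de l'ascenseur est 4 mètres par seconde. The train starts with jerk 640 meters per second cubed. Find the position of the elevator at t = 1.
We must find the integral of our acceleration equation a(t) = 40·t^3 + 12·t^2 - 12·t - 6 2 times. The antiderivative of acceleration is velocity. Using v(0) = 4, we get v(t) = 10·t^4 + 4·t^3 - 6·t^2 - 6·t + 4. The integral of velocity is position. Using x(0) = -5, we get x(t) = 2·t^5 + t^4 - 2·t^3 - 3·t^2 + 4·t - 5. Using x(t) = 2·t^5 + t^4 - 2·t^3 - 3·t^2 + 4·t - 5 and substituting t = 1, we find x = -3.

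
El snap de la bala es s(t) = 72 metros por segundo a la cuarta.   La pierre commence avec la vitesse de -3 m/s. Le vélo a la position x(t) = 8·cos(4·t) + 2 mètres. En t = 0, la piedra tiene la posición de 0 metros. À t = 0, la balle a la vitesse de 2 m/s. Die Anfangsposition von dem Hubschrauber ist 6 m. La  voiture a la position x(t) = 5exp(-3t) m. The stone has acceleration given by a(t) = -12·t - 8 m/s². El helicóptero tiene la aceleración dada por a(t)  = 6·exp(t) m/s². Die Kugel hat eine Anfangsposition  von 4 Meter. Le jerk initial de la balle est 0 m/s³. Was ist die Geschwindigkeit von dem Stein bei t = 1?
Ausgehend von der Beschleunigung a(t) = -12·t - 8, nehmen wir 1 Integral. Mit ∫a(t)dt und Anwendung von v(0) = -3, finden wir v(t) = -6·t^2 - 8·t - 3. Mit v(t) = -6·t^2 - 8·t - 3 und Einsetzen von t = 1, finden wir v = -17.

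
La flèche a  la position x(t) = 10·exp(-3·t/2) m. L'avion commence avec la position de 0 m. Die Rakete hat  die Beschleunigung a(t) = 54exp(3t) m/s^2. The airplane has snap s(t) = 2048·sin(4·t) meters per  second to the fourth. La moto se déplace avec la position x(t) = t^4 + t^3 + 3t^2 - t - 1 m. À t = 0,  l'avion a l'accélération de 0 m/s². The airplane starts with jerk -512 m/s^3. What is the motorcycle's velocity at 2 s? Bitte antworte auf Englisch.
Starting from position x(t) = t^4 + t^3 + 3·t^2 - t - 1, we take 1 derivative. The derivative of position gives velocity: v(t) = 4·t^3 + 3·t^2 + 6·t - 1. We have velocity v(t) = 4·t^3 + 3·t^2 + 6·t - 1. Substituting t = 2: v(2) = 55.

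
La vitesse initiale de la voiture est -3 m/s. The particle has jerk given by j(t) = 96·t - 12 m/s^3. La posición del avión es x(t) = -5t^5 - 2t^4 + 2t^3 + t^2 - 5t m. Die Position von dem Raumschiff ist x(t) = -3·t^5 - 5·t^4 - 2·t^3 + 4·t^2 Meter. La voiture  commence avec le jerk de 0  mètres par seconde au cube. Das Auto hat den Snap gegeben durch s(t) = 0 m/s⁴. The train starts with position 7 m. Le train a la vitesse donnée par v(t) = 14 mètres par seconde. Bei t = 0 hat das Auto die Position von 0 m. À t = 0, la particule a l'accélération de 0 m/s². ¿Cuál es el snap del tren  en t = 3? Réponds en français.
Nous devons dériver notre équation de la vitesse v(t) = 14 3 fois. En prenant d/dt de v(t), nous trouvons a(t) = 0. En dérivant l'accélération, nous obtenons le jerk: j(t) = 0. En prenant d/dt de j(t), nous trouvons s(t) = 0. Nous avons le snap s(t) = 0. En substituant t = 3: s(3) = 0.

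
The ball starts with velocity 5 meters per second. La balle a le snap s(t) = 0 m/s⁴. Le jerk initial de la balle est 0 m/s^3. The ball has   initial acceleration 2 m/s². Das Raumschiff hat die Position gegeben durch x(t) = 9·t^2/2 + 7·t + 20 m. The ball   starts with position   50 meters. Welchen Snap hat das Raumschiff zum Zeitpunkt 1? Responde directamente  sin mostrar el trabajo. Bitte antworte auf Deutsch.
Die Antwort ist 0.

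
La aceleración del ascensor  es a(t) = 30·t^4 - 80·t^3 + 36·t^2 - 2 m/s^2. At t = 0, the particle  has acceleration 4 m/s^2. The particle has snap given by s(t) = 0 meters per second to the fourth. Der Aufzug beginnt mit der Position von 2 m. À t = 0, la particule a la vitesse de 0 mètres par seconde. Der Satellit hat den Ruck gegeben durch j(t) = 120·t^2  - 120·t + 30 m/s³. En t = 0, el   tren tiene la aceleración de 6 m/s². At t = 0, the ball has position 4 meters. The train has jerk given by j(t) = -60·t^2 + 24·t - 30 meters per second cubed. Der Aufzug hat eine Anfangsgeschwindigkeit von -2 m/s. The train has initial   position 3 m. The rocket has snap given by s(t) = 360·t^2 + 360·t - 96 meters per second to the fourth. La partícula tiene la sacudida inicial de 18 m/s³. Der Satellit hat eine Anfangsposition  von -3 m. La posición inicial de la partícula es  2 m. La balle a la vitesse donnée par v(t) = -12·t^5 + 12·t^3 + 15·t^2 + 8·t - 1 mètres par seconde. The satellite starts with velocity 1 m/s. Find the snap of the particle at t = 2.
Using s(t) = 0 and substituting t = 2, we find s = 0.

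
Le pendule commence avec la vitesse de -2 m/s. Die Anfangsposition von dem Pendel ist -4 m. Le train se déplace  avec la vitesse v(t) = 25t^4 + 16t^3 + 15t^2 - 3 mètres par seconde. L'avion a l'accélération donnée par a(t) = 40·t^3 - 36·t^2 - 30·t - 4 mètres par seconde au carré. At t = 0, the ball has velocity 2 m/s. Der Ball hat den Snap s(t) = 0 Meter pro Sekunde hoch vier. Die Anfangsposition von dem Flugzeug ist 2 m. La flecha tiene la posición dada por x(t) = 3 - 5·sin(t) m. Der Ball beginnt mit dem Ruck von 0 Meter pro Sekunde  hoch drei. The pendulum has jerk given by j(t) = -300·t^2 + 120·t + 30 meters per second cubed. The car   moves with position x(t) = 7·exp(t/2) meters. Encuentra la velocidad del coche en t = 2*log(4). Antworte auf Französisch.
Nous devons dériver notre équation de la position x(t) = 7·exp(t/2) 1 fois. La dérivée de la position donne la vitesse: v(t) = 7·exp(t/2)/2. De l'équation de la vitesse v(t) = 7·exp(t/2)/2, nous substituons t = 2*log(4) pour obtenir v = 14.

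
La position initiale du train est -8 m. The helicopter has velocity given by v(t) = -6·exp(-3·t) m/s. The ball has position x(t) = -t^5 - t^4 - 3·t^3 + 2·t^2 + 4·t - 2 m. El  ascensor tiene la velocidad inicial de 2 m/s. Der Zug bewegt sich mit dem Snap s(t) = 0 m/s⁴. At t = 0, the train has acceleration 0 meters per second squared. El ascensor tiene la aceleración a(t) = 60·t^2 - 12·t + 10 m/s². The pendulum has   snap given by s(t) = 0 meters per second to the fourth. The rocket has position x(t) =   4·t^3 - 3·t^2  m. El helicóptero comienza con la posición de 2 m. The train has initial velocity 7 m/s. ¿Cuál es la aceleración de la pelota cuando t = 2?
Partiendo de la posición x(t) = -t^5 - t^4 - 3·t^3 + 2·t^2 + 4·t - 2, tomamos 2 derivadas. La derivada de la posición da la velocidad: v(t) = -5·t^4 - 4·t^3 - 9·t^2 + 4·t + 4. Tomando d/dt de v(t), encontramos a(t) = -20·t^3 - 12·t^2 - 18·t + 4. De la ecuación de la aceleración a(t) = -20·t^3 - 12·t^2 - 18·t + 4, sustituimos t = 2 para obtener a = -240.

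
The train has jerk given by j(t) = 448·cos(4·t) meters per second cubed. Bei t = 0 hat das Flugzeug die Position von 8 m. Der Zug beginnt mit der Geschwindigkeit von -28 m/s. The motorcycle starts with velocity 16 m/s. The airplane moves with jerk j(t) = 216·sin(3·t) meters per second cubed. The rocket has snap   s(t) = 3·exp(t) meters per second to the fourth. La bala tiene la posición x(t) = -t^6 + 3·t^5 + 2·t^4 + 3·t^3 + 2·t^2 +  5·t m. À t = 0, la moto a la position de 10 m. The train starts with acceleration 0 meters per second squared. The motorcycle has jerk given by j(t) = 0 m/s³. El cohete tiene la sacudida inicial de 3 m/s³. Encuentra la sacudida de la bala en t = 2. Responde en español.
Partiendo de la posición x(t) = -t^6 + 3·t^5 + 2·t^4 + 3·t^3 + 2·t^2 + 5·t, tomamos 3 derivadas. La derivada de la posición da la velocidad: v(t) = -6·t^5 + 15·t^4 + 8·t^3 + 9·t^2 + 4·t + 5. Derivando la velocidad, obtenemos la aceleración: a(t) = -30·t^4 + 60·t^3 + 24·t^2 + 18·t + 4. Tomando d/dt de a(t), encontramos j(t) = -120·t^3 + 180·t^2 + 48·t + 18. Tenemos la sacudida j(t) = -120·t^3 + 180·t^2 + 48·t + 18. Sustituyendo t = 2: j(2) = -126.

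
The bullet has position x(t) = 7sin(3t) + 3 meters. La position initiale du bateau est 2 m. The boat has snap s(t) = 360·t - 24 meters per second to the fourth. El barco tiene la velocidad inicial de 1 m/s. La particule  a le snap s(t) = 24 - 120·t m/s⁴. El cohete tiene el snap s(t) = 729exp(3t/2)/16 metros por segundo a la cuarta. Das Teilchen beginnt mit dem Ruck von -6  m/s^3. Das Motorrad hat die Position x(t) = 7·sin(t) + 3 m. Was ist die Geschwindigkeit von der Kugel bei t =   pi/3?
Wir müssen unsere Gleichung für die Position x(t) = 7·sin(3·t) + 3 1-mal ableiten. Die Ableitung von der Position ergibt die Geschwindigkeit: v(t) = 21·cos(3·t). Wir haben die Geschwindigkeit v(t) = 21·cos(3·t). Durch Einsetzen von t = pi/3: v(pi/3) = -21.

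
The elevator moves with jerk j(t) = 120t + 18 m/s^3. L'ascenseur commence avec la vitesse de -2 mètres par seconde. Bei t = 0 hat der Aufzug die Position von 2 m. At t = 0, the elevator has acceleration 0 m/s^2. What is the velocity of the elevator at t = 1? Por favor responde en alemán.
Wir müssen unsere Gleichung für den Ruck j(t) = 120·t + 18 2-mal integrieren. Die Stammfunktion von dem Ruck, mit a(0) = 0, ergibt die Beschleunigung: a(t) = 6·t·(10·t + 3). Das Integral von der Beschleunigung, mit v(0) = -2, ergibt die Geschwindigkeit: v(t) = 20·t^3 + 9·t^2 - 2. Mit v(t) = 20·t^3 + 9·t^2 - 2 und Einsetzen von t = 1, finden wir v = 27.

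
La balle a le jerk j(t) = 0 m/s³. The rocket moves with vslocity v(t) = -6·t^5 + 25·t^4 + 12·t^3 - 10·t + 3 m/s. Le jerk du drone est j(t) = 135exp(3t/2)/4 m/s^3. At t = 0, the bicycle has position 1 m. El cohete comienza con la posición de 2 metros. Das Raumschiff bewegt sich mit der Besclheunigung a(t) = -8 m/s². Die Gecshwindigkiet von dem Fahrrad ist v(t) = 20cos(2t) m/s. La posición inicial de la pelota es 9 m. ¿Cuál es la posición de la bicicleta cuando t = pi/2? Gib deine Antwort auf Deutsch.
Ausgehend von der Geschwindigkeit v(t) = 20·cos(2·t), nehmen wir 1 Integral. Durch Integration von der Geschwindigkeit und Verwendung der Anfangsbedingung x(0) = 1, erhalten wir x(t) = 10·sin(2·t) + 1. Wir haben die Position x(t) = 10·sin(2·t) + 1. Durch Einsetzen von t = pi/2: x(pi/2) = 1.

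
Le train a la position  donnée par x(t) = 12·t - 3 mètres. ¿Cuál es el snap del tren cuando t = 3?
Debemos derivar nuestra ecuación de la posición x(t) = 12·t - 3 4 veces. La derivada de la posición da la velocidad: v(t) = 12. Derivando la velocidad, obtenemos la aceleración: a(t) = 0. La derivada de la aceleración da la sacudida: j(t) = 0. La derivada de la sacudida da el snap: s(t) = 0. De la ecuación del snap s(t) = 0, sustituimos t = 3 para obtener s = 0.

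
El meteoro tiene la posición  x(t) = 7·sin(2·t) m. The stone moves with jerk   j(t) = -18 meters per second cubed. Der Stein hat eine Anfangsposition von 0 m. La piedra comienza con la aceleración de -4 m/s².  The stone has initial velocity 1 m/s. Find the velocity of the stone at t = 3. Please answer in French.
Pour résoudre ceci, nous devons prendre 2 primitives de notre équation du jerk j(t) = -18. En intégrant le jerk et en utilisant la condition initiale a(0) = -4, nous obtenons a(t) = -18·t - 4. L'intégrale de l'accélération est la vitesse. En utilisant v(0) = 1, nous obtenons v(t) = -9·t^2 - 4·t + 1. De l'équation de la vitesse v(t) = -9·t^2 - 4·t + 1, nous substituons t = 3 pour obtenir v = -92.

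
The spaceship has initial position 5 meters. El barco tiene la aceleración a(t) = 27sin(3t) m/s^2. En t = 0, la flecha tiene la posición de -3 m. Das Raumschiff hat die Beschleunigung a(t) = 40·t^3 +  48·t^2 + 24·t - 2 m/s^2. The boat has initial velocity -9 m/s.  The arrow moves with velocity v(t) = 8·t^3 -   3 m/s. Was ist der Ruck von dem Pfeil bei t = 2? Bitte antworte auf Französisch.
En partant de la vitesse v(t) = 8·t^3 - 3, nous prenons 2 dérivées. En prenant d/dt de v(t), nous trouvons a(t) = 24·t^2. La dérivée de l'accélération donne le jerk: j(t) = 48·t. De l'équation du jerk j(t) = 48·t, nous substituons t = 2 pour obtenir j = 96.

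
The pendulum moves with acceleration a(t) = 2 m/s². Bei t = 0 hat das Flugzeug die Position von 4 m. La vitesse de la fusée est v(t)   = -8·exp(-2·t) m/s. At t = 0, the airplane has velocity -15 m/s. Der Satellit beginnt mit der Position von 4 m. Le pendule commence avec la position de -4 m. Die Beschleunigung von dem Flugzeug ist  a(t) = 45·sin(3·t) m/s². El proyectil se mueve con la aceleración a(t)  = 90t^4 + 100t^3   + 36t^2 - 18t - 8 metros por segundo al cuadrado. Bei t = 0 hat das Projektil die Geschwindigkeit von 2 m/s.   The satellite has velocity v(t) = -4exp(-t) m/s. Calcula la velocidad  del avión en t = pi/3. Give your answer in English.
To solve this, we need to take 1 integral of our acceleration equation a(t) = 45·sin(3·t). Taking ∫a(t)dt and applying v(0) = -15, we find v(t) = -15·cos(3·t). From the given velocity equation v(t) = -15·cos(3·t), we substitute t = pi/3 to get v = 15.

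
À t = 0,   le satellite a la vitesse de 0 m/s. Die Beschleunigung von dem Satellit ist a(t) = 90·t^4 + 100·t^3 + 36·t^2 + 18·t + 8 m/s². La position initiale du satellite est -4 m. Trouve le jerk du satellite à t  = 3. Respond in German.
Um dies zu lösen, müssen wir 1 Ableitung unserer Gleichung für die Beschleunigung a(t) = 90·t^4 + 100·t^3 + 36·t^2 + 18·t + 8 nehmen. Mit d/dt von a(t) finden wir j(t) = 360·t^3 + 300·t^2 + 72·t + 18. Aus der Gleichung für den Ruck j(t) = 360·t^3 + 300·t^2 + 72·t + 18, setzen wir t = 3 ein und erhalten j = 12654.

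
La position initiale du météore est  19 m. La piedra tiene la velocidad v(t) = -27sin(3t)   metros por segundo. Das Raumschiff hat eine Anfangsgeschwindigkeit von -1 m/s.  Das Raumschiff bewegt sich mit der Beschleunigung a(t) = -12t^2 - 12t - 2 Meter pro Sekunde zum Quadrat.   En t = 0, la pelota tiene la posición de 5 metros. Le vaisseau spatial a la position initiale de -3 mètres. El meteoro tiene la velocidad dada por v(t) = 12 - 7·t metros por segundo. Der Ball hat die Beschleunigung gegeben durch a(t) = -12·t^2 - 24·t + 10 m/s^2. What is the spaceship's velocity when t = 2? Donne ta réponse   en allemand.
Wir müssen die Stammfunktion unserer Gleichung für die Beschleunigung a(t) = -12·t^2 - 12·t - 2 1-mal finden. Die Stammfunktion von der Beschleunigung, mit v(0) = -1, ergibt die Geschwindigkeit: v(t) = -4·t^3 - 6·t^2 - 2·t - 1. Aus der Gleichung für die Geschwindigkeit v(t) = -4·t^3 - 6·t^2 - 2·t - 1, setzen wir t = 2 ein und erhalten v = -61.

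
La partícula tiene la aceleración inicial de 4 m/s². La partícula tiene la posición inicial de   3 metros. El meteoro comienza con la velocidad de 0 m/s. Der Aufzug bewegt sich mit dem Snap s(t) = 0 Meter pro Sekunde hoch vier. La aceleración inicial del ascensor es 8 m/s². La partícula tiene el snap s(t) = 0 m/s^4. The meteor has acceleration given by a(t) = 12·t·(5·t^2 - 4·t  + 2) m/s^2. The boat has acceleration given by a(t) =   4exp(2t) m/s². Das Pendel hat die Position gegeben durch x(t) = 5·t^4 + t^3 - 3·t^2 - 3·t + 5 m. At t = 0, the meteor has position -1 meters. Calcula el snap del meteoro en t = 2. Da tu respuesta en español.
Para resolver esto, necesitamos tomar 2 derivadas de nuestra ecuación de la aceleración a(t) = 12·t·(5·t^2 - 4·t + 2). Tomando d/dt de a(t), encontramos j(t) = 60·t^2 + 12·t·(10·t - 4) - 48·t + 24. La derivada de la sacudida da el snap: s(t) = 360·t - 96. Tenemos el snap s(t) = 360·t - 96. Sustituyendo t = 2: s(2) = 624.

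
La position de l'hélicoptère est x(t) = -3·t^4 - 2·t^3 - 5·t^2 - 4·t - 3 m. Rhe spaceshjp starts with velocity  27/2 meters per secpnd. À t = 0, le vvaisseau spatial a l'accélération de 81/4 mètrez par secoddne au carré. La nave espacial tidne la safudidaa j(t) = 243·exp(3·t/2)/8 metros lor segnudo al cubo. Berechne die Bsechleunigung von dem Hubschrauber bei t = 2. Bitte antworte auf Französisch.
Nous devons dériver notre équation de la position x(t) = -3·t^4 - 2·t^3 - 5·t^2 - 4·t - 3 2 fois. En prenant d/dt de x(t), nous trouvons v(t) = -12·t^3 - 6·t^2 - 10·t - 4. La dérivée de la vitesse donne l'accélération: a(t) = -36·t^2 - 12·t - 10. Nous avons l'accélération a(t) = -36·t^2 - 12·t - 10. En substituant t = 2: a(2) = -178.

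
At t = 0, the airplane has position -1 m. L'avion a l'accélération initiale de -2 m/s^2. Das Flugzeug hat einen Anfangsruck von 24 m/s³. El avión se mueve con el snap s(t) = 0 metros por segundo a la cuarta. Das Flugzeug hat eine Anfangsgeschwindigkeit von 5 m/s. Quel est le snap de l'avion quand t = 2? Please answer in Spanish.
Usando s(t) = 0 y sustituyendo t = 2, encontramos s = 0.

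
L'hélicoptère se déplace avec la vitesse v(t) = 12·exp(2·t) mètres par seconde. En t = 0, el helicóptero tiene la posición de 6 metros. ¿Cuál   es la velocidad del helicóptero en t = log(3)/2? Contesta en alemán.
Aus der Gleichung für die Geschwindigkeit v(t) = 12·exp(2·t), setzen wir t = log(3)/2 ein und erhalten v = 36.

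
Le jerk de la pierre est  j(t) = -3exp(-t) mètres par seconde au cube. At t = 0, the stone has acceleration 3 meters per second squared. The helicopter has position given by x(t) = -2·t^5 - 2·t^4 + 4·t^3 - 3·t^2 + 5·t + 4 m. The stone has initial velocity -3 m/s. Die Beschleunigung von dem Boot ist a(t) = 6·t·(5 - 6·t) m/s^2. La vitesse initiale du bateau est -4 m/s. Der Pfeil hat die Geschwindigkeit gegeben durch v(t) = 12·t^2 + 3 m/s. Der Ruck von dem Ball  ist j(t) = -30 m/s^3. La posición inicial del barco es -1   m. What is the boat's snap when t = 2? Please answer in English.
To solve this, we need to take 2 derivatives of our acceleration equation a(t) = 6·t·(5 - 6·t). Differentiating acceleration, we get jerk: j(t) = 30 - 72·t. Taking d/dt of j(t), we find s(t) = -72. From the given snap equation s(t) = -72, we substitute t = 2 to get s = -72.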